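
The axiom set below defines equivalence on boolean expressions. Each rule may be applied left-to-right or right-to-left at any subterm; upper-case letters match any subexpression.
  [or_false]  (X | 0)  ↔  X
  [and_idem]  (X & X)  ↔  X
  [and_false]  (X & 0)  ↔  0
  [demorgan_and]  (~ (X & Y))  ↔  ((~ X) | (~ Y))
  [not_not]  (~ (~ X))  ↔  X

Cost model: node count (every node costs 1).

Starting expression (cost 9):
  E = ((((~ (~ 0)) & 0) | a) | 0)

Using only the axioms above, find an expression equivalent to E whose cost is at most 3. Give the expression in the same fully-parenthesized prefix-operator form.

(1) ((((~ (~ 0)) & 0) | a) | 0)  =[or_false →]=  (((~ (~ 0)) & 0) | a)
(2) (~ (~ 0))  =[not_not →]=  0    ⊢ ((0 & 0) | a)
(3) (0 & 0)  =[and_idem →]=  0    ⊢ cost 3, within 3

(0 | a)   [cost 3]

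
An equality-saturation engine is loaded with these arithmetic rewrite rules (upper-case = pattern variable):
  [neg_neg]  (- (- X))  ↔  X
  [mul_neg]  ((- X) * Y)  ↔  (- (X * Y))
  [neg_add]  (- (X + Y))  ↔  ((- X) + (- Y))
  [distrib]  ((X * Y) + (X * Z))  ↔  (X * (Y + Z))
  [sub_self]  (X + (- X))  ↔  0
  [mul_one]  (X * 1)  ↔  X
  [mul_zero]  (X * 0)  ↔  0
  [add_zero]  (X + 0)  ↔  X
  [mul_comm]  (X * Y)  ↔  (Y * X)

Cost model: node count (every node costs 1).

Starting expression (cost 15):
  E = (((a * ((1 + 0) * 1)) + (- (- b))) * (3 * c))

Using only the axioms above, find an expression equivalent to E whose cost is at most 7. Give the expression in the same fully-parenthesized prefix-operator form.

((a + b) * (3 * c))   [cost 7]

(1) (1 + 0)  =[add_zero →]=  1    ⊢ (((a * (1 * 1)) + (- (- b))) * (3 * c))
(2) (- (- b))  =[neg_neg →]=  b    ⊢ (((a * (1 * 1)) + b) * (3 * c))
(3) (1 * 1)  =[mul_one →]=  1    ⊢ (((a * 1) + b) * (3 * c))
(4) (a * 1)  =[mul_one →]=  a    ⊢ cost 7, within 7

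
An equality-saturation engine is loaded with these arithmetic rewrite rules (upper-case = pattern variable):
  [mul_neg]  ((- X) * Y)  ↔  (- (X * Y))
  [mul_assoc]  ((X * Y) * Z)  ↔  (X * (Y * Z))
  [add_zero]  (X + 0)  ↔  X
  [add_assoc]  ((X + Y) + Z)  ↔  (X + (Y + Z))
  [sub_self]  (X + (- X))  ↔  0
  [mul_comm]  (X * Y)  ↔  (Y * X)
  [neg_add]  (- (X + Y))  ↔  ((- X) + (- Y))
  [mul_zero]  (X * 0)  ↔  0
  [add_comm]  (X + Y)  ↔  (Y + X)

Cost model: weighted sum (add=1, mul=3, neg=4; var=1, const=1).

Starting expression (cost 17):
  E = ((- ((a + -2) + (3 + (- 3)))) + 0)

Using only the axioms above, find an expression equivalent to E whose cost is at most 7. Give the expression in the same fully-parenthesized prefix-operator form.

(1) ((- ((a + -2) + (3 + (- 3)))) + 0)  =[add_zero →]=  (- ((a + -2) + (3 + (- 3))))
(2) (3 + (- 3))  =[sub_self →]=  0    ⊢ (- ((a + -2) + 0))
(3) ((a + -2) + 0)  =[add_zero →]=  (a + -2)    ⊢ cost 7, within 7

(- (a + -2))   [cost 7]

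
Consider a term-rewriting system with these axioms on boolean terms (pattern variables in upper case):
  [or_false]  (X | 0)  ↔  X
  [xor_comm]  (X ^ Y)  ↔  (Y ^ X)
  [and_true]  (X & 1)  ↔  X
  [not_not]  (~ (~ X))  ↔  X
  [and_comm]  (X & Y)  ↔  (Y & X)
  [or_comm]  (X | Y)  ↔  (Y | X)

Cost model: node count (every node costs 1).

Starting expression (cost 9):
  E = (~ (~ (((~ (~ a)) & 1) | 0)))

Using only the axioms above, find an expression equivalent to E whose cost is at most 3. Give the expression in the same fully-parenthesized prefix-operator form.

(~ (~ a))   [cost 3]

1. [and_true →] ((~ (~ a)) & 1)  →  (~ (~ a));  E = (~ (~ ((~ (~ a)) | 0)))
2. [or_false →] ((~ (~ a)) | 0)  →  (~ (~ a));  E = (~ (~ (~ (~ a))))
3. [not_not →] (~ (~ (~ (~ a))))  →  (~ (~ a));  cost 3 ≤ 3, done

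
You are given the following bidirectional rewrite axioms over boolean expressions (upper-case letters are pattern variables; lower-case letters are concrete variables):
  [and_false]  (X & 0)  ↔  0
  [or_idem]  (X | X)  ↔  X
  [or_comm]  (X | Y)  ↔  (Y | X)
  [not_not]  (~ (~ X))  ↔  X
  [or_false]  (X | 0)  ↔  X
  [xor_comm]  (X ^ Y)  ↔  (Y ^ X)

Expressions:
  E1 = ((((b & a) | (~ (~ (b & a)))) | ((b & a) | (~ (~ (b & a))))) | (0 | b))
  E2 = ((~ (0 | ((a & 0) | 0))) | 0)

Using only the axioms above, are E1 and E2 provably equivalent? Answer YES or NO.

Every axiom is a valid identity, so a rewrite proof would force E1 and E2 to agree under every assignment.
At a=0, b=0: E1 = 0 but E2 = 1; they differ, so no derivation exists.

NO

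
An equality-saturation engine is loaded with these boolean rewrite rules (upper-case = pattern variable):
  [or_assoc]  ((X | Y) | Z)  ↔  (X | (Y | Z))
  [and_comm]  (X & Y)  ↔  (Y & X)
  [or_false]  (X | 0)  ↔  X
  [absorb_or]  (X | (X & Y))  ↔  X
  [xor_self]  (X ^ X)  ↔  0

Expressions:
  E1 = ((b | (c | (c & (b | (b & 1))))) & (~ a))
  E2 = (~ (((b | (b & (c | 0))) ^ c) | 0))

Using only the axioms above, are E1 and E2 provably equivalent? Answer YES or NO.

All listed rules preserve value, hence provable equivalence implies equal values everywhere; look for a separating assignment.
a=0, b=0, c=0 gives E1 ↦ 0, E2 ↦ 1; values differ ⇒ not provably equivalent.

NO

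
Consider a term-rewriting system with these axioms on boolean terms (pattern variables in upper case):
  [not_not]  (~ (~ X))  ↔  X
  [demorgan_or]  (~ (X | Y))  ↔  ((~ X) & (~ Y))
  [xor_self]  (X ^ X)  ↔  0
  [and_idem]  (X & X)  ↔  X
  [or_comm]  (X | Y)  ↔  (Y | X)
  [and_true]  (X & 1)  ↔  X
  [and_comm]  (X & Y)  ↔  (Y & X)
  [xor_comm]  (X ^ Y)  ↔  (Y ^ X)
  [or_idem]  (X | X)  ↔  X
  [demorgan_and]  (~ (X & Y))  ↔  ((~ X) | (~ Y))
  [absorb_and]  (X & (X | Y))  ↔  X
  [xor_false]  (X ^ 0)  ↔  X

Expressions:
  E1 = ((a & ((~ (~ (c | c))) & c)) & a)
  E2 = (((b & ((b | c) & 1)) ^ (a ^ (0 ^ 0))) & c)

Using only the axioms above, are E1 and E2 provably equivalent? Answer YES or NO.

Every axiom is a valid identity, so a rewrite proof would force E1 and E2 to agree under every assignment.
At a=0, b=1, c=1: E1 = 0 but E2 = 1; they differ, so no derivation exists.

NO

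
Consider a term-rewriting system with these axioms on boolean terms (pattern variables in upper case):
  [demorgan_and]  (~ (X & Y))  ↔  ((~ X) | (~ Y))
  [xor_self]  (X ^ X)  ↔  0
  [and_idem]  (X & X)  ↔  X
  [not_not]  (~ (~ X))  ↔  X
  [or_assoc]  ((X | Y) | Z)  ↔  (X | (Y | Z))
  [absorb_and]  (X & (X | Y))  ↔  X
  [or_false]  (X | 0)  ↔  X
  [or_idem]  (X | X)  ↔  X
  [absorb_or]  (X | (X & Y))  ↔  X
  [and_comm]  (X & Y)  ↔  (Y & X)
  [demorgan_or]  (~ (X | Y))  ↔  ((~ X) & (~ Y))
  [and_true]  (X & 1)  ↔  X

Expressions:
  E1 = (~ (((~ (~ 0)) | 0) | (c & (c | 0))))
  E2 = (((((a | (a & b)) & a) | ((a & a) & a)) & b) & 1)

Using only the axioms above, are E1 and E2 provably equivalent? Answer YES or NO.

NO

The axioms are sound identities: if E1 ↔* E2 then E1 and E2 evaluate identically under any assignment.
Under a=0, b=0, c=0: E1 evaluates to 1, E2 to 0. Distinct ⇒ no rewrite sequence connects them.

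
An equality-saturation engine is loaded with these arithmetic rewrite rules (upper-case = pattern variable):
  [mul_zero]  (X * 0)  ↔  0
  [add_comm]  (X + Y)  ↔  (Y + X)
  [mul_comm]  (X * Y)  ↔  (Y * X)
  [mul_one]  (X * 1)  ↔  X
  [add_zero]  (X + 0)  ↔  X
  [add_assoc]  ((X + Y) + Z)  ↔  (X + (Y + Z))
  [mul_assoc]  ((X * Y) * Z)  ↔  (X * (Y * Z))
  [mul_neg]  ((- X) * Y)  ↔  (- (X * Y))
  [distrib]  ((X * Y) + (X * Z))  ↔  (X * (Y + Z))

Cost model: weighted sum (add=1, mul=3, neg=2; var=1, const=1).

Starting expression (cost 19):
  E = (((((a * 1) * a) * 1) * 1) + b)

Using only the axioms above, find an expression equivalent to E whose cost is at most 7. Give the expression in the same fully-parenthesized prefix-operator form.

(1) ((((a * 1) * a) * 1) * 1)  =[mul_one →]=  (((a * 1) * a) * 1)    ⊢ ((((a * 1) * a) * 1) + b)
(2) (((a * 1) * a) * 1)  =[mul_one →]=  ((a * 1) * a)    ⊢ (((a * 1) * a) + b)
(3) (a * 1)  =[mul_one →]=  a    ⊢ cost 7, within 7

((a * a) + b)   [cost 7]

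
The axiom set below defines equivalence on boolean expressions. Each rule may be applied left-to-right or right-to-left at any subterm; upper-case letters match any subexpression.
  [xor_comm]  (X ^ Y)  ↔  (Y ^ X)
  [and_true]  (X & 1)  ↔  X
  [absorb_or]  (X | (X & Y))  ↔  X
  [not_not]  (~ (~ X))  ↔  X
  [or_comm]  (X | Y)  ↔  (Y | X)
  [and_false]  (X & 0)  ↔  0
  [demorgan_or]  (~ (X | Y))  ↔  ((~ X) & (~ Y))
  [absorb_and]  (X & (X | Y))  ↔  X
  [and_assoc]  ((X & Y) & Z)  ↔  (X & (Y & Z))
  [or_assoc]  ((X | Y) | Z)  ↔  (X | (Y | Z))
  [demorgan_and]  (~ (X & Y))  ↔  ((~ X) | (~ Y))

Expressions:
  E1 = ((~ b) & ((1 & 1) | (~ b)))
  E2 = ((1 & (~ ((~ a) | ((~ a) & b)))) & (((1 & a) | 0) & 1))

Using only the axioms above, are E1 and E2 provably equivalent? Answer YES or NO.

NO

Every axiom is a valid identity, so a rewrite proof would force E1 and E2 to agree under every assignment.
At a=0, b=0: E1 = 1 but E2 = 0; they differ, so no derivation exists.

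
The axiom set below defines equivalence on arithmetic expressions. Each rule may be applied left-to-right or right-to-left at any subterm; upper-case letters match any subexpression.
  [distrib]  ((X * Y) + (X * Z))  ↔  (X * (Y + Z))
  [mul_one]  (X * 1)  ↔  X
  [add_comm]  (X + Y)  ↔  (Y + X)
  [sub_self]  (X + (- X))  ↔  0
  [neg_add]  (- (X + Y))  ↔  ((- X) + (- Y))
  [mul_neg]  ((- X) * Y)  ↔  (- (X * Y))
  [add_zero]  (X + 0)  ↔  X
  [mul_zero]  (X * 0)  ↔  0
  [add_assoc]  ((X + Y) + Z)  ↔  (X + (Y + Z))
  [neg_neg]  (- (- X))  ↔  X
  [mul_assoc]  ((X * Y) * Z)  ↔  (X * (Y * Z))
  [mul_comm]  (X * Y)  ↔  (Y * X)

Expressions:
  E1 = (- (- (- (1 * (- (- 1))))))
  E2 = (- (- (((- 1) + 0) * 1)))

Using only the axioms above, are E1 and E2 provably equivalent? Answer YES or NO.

YES

(1) (- (- (1 * (- (- 1)))))  =[neg_neg →]=  (1 * (- (- 1)))    ⊢ (- (1 * (- (- 1))))
(2) (1 * (- (- 1)))  =[mul_comm →]=  ((- (- 1)) * 1)    ⊢ (- ((- (- 1)) * 1))
(3) ((- (- 1)) * 1)  =[mul_one →]=  (- (- 1))    ⊢ (- (- (- 1)))
(4) (- (- (- 1)))  =[neg_neg →]=  (- 1)
(5) (- 1)  =[mul_one ←]=  ((- 1) * 1)
(6) ((- 1) * 1)  =[neg_neg ←]=  (- (- ((- 1) * 1)))
(7) (- 1)  =[add_zero ←]=  ((- 1) + 0)    ⊢ E2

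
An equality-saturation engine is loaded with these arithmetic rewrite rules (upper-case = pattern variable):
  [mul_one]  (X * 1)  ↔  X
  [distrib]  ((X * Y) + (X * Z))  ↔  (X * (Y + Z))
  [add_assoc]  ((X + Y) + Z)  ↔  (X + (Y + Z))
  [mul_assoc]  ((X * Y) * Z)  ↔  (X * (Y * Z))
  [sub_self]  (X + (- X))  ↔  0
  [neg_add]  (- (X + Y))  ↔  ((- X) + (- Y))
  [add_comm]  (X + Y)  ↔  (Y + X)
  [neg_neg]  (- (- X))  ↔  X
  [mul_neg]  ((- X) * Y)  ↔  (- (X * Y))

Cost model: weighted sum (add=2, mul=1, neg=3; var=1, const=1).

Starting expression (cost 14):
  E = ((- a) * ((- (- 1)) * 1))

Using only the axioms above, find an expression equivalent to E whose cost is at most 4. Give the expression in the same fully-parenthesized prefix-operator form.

(- a)   [cost 4]

step 1: mul_one (→) rewrites ((- (- 1)) * 1) into (- (- 1)), now ((- a) * (- (- 1)))
step 2: neg_neg (→) rewrites (- (- 1)) into 1, now ((- a) * 1)
step 3: mul_one (→) rewrites ((- a) * 1) into (- a), reaching cost 4 (bound 4)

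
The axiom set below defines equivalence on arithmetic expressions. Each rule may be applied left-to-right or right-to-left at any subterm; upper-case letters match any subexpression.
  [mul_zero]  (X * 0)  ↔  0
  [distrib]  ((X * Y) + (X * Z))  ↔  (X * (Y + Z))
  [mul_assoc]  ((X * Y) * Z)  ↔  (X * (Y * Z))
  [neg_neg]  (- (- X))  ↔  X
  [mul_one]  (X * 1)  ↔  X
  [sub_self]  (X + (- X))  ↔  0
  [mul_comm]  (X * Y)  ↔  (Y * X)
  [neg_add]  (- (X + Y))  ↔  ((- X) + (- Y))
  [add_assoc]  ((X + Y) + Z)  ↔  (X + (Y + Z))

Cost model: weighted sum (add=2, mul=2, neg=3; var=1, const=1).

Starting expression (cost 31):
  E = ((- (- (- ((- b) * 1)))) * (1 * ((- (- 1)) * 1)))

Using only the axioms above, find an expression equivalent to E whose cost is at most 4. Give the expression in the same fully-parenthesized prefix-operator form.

1. [neg_neg →] (- (- (- ((- b) * 1))))  →  (- ((- b) * 1));  E = ((- ((- b) * 1)) * (1 * ((- (- 1)) * 1)))
2. [mul_one →] ((- (- 1)) * 1)  →  (- (- 1));  E = ((- ((- b) * 1)) * (1 * (- (- 1))))
3. [neg_neg →] (- (- 1))  →  1;  E = ((- ((- b) * 1)) * (1 * 1))
4. [mul_one →] ((- b) * 1)  →  (- b);  E = ((- (- b)) * (1 * 1))
5. [neg_neg →] (- (- b))  →  b;  E = (b * (1 * 1))
6. [mul_one →] (1 * 1)  →  1;  cost 4 ≤ 4, done

(b * 1)   [cost 4]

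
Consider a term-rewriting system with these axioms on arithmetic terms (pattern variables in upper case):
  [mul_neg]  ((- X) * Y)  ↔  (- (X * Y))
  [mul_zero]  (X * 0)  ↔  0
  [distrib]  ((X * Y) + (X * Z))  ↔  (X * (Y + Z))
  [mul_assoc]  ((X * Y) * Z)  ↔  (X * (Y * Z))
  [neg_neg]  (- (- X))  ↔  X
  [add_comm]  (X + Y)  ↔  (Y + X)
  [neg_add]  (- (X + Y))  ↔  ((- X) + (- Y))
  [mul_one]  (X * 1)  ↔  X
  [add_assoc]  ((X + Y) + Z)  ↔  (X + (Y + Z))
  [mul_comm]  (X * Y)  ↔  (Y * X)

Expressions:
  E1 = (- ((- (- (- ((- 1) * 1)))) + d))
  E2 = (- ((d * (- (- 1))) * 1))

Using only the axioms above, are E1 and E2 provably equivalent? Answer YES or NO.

Every axiom is a valid identity, so a rewrite proof would force E1 and E2 to agree under every assignment.
At d=0: E1 = -1 but E2 = 0; they differ, so no derivation exists.

NO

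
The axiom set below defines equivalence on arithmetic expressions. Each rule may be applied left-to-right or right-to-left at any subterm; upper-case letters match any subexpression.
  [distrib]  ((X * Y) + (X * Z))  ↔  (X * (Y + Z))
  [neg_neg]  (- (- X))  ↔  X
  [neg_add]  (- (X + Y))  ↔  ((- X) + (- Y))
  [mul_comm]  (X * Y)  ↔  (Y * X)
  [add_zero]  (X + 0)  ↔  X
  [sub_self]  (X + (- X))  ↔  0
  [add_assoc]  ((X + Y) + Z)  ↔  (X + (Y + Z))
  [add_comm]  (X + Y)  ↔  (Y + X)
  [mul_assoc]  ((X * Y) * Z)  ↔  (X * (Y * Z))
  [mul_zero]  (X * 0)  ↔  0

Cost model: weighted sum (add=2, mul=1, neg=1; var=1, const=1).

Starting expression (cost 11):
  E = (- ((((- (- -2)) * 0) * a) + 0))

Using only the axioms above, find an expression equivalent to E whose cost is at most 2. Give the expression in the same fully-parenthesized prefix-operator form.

(- 0)   [cost 2]

1. [neg_neg →] (- (- -2))  →  -2;  E = (- (((-2 * 0) * a) + 0))
2. [add_zero →] (((-2 * 0) * a) + 0)  →  ((-2 * 0) * a);  E = (- ((-2 * 0) * a))
3. [mul_zero →] (-2 * 0)  →  0;  E = (- (0 * a))
4. [mul_comm →] (0 * a)  →  (a * 0);  E = (- (a * 0))
5. [mul_zero →] (a * 0)  →  0;  cost 2 ≤ 2, done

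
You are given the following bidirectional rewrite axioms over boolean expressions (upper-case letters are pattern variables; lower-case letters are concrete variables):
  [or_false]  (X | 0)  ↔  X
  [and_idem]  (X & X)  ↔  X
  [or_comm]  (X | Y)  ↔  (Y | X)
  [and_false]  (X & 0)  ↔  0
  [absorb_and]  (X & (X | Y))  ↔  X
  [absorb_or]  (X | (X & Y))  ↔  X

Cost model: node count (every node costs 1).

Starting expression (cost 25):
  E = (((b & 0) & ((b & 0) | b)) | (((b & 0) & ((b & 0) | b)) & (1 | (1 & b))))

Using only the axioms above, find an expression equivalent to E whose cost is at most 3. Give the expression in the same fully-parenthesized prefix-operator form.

(b & 0)   [cost 3]

step 1: absorb_or (→) rewrites (1 | (1 & b)) into 1, now (((b & 0) & ((b & 0) | b)) | (((b & 0) & ((b & 0) | b)) & 1))
step 2: absorb_or (→) rewrites (((b & 0) & ((b & 0) | b)) | (((b & 0) & ((b & 0) | b)) & 1)) into ((b & 0) & ((b & 0) | b))
step 3: absorb_and (→) rewrites ((b & 0) & ((b & 0) | b)) into (b & 0), reaching cost 3 (bound 3)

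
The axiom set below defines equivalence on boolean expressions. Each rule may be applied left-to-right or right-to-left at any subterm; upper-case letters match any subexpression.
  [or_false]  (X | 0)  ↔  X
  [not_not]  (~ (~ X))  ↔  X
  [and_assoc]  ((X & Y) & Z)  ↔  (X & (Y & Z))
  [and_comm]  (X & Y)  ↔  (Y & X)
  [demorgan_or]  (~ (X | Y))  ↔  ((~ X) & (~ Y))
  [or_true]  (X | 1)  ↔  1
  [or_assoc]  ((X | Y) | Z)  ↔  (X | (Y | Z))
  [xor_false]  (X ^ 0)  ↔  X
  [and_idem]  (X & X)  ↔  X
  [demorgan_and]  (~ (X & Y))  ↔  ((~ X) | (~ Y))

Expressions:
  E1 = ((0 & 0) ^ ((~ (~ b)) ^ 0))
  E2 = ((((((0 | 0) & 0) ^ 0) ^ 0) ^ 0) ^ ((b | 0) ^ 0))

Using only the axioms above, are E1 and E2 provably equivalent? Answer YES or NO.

1. [not_not →] (~ (~ b))  →  b;  E1 = ((0 & 0) ^ (b ^ 0))
2. [or_false ←] b  →  (b | 0);  E1 = ((0 & 0) ^ ((b | 0) ^ 0))
3. [xor_false ←] (0 & 0)  →  ((0 & 0) ^ 0);  E1 = (((0 & 0) ^ 0) ^ ((b | 0) ^ 0))
4. [xor_false ←] ((0 & 0) ^ 0)  →  (((0 & 0) ^ 0) ^ 0);  E1 = ((((0 & 0) ^ 0) ^ 0) ^ ((b | 0) ^ 0))
5. [xor_false ←] (0 & 0)  →  ((0 & 0) ^ 0);  E1 = (((((0 & 0) ^ 0) ^ 0) ^ 0) ^ ((b | 0) ^ 0))
6. [or_false ←] 0  →  (0 | 0);  this is E2

YES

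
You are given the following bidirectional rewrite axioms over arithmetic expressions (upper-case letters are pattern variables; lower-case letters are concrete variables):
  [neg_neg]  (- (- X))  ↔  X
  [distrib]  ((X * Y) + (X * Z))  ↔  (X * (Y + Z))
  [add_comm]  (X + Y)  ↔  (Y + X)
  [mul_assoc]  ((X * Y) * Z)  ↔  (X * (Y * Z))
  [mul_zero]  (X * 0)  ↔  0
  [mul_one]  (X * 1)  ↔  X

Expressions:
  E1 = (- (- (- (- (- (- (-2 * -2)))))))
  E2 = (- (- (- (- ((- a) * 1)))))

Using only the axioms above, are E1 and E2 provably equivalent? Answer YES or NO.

All listed rules preserve value, hence provable equivalence implies equal values everywhere; look for a separating assignment.
a=0 gives E1 ↦ 4, E2 ↦ 0; values differ ⇒ not provably equivalent.

NO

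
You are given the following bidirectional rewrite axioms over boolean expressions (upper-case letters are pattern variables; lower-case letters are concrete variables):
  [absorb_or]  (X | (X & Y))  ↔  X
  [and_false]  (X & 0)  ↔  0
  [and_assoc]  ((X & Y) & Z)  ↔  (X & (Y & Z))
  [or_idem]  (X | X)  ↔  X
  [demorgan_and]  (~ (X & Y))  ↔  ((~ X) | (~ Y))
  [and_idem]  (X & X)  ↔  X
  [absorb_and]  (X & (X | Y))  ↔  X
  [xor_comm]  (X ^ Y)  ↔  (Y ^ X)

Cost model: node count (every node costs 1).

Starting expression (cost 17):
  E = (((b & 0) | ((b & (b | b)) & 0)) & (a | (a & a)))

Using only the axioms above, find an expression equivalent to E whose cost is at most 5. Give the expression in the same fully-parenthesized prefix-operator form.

(1) (a | (a & a))  =[absorb_or →]=  a    ⊢ (((b & 0) | ((b & (b | b)) & 0)) & a)
(2) (b & (b | b))  =[absorb_and →]=  b    ⊢ (((b & 0) | (b & 0)) & a)
(3) ((b & 0) | (b & 0))  =[or_idem →]=  (b & 0)    ⊢ cost 5, within 5

((b & 0) & a)   [cost 5]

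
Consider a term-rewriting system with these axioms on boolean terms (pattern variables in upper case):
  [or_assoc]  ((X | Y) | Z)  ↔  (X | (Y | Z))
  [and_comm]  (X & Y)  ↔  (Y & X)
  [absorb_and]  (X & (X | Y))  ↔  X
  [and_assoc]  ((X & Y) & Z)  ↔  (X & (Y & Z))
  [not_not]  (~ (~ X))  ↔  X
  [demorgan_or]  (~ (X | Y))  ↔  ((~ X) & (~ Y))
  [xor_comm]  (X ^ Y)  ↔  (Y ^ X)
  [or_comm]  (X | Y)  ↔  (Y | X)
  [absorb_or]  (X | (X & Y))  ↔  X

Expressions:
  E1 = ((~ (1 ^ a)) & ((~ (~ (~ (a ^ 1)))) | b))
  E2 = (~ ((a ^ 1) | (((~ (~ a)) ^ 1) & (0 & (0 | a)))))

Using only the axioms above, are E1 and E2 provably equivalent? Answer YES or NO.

step 1: not_not (→) rewrites (~ (~ (a ^ 1))) into (a ^ 1), now ((~ (1 ^ a)) & ((~ (a ^ 1)) | b))
step 2: xor_comm (→) rewrites (1 ^ a) into (a ^ 1), now ((~ (a ^ 1)) & ((~ (a ^ 1)) | b))
step 3: absorb_and (→) rewrites ((~ (a ^ 1)) & ((~ (a ^ 1)) | b)) into (~ (a ^ 1))
step 4: absorb_or (←) rewrites (a ^ 1) into ((a ^ 1) | ((a ^ 1) & 0)), now (~ ((a ^ 1) | ((a ^ 1) & 0)))
step 5: absorb_and (←) rewrites 0 into (0 & (0 | a)), now (~ ((a ^ 1) | ((a ^ 1) & (0 & (0 | a)))))
step 6: not_not (←) rewrites a into (~ (~ a)), which is E2

YES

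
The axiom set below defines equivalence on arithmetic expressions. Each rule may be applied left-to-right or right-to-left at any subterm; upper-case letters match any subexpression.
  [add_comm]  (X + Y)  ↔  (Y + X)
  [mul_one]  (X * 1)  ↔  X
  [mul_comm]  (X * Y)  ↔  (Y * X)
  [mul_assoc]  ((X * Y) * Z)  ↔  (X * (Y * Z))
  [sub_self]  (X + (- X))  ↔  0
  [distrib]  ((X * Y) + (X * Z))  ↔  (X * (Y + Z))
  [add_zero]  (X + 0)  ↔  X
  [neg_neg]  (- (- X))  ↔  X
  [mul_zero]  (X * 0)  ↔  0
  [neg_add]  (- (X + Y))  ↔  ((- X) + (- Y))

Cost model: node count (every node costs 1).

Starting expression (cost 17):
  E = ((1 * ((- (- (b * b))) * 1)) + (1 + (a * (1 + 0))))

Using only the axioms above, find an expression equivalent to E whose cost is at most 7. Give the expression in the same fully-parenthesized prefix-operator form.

step 1: neg_neg (→) rewrites (- (- (b * b))) into (b * b), now ((1 * ((b * b) * 1)) + (1 + (a * (1 + 0))))
step 2: add_zero (→) rewrites (1 + 0) into 1, now ((1 * ((b * b) * 1)) + (1 + (a * 1)))
step 3: mul_one (→) rewrites ((b * b) * 1) into (b * b), now ((1 * (b * b)) + (1 + (a * 1)))
step 4: mul_one (→) rewrites (a * 1) into a, now ((1 * (b * b)) + (1 + a))
step 5: mul_comm (→) rewrites (1 * (b * b)) into ((b * b) * 1), now (((b * b) * 1) + (1 + a))
step 6: mul_one (→) rewrites ((b * b) * 1) into (b * b), reaching cost 7 (bound 7)

((b * b) + (1 + a))   [cost 7]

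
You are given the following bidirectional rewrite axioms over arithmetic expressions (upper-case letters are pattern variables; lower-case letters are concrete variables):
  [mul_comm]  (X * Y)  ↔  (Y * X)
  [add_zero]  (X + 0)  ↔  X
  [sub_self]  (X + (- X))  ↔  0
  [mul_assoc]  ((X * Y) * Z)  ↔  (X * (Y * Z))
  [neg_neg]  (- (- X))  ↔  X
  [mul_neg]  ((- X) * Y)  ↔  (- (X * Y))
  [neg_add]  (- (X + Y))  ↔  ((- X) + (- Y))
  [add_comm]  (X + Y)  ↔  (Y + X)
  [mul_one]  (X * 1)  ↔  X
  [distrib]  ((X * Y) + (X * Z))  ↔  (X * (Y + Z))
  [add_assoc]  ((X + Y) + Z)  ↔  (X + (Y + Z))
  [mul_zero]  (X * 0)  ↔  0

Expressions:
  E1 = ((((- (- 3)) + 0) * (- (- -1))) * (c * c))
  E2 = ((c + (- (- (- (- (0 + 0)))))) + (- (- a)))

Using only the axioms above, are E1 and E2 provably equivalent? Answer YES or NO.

Every axiom is a valid identity, so a rewrite proof would force E1 and E2 to agree under every assignment.
At a=0, c=1: E1 = -3 but E2 = 1; they differ, so no derivation exists.

NO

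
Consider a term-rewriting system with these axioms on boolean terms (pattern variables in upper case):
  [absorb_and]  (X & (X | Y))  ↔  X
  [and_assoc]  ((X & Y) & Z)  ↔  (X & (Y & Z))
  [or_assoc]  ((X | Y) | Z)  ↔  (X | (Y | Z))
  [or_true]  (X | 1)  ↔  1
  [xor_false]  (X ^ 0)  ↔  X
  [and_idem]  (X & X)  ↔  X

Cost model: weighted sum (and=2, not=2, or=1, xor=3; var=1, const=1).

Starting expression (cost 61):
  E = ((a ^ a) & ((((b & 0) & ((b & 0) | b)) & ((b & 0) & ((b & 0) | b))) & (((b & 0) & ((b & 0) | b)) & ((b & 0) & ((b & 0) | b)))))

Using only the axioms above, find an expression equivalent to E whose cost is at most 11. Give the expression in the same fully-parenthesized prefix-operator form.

(1) ((((b & 0) & ((b & 0) | b)) & ((b & 0) & ((b & 0) | b))) & (((b & 0) & ((b & 0) | b)) & ((b & 0) & ((b & 0) | b))))  =[and_idem →]=  (((b & 0) & ((b & 0) | b)) & ((b & 0) & ((b & 0) | b)))    ⊢ ((a ^ a) & (((b & 0) & ((b & 0) | b)) & ((b & 0) & ((b & 0) | b))))
(2) (((b & 0) & ((b & 0) | b)) & ((b & 0) & ((b & 0) | b)))  =[and_idem →]=  ((b & 0) & ((b & 0) | b))    ⊢ ((a ^ a) & ((b & 0) & ((b & 0) | b)))
(3) ((b & 0) & ((b & 0) | b))  =[absorb_and →]=  (b & 0)    ⊢ cost 11, within 11

((a ^ a) & (b & 0))   [cost 11]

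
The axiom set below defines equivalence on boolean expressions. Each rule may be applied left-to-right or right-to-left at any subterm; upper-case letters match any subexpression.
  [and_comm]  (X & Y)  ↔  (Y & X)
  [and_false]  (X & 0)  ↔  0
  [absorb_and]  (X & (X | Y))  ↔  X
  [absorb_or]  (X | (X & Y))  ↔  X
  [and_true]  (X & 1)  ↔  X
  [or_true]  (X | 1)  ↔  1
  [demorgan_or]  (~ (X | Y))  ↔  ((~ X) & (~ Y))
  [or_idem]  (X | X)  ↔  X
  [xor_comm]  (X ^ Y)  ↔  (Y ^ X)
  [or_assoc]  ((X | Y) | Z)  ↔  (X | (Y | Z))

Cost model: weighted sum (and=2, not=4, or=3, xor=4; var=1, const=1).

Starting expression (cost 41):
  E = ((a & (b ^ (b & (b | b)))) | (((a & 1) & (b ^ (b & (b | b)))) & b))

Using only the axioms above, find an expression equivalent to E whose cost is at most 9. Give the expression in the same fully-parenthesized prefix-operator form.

(a & (b ^ b))   [cost 9]

(1) (a & 1)  =[and_true →]=  a    ⊢ ((a & (b ^ (b & (b | b)))) | ((a & (b ^ (b & (b | b)))) & b))
(2) ((a & (b ^ (b & (b | b)))) | ((a & (b ^ (b & (b | b)))) & b))  =[absorb_or →]=  (a & (b ^ (b & (b | b))))
(3) (b & (b | b))  =[absorb_and →]=  b    ⊢ cost 9, within 9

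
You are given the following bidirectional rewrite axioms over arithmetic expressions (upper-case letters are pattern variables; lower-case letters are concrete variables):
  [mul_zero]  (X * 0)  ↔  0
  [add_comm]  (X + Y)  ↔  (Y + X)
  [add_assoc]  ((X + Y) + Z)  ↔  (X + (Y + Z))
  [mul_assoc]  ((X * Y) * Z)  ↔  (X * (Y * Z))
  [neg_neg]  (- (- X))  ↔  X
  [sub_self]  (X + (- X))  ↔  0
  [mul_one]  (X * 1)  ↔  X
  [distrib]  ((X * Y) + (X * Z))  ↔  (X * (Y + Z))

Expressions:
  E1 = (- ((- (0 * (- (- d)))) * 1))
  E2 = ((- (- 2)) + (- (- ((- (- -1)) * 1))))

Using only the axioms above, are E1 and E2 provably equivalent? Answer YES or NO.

NO

Every axiom is a valid identity, so a rewrite proof would force E1 and E2 to agree under every assignment.
At d=0: E1 = 0 but E2 = 1; they differ, so no derivation exists.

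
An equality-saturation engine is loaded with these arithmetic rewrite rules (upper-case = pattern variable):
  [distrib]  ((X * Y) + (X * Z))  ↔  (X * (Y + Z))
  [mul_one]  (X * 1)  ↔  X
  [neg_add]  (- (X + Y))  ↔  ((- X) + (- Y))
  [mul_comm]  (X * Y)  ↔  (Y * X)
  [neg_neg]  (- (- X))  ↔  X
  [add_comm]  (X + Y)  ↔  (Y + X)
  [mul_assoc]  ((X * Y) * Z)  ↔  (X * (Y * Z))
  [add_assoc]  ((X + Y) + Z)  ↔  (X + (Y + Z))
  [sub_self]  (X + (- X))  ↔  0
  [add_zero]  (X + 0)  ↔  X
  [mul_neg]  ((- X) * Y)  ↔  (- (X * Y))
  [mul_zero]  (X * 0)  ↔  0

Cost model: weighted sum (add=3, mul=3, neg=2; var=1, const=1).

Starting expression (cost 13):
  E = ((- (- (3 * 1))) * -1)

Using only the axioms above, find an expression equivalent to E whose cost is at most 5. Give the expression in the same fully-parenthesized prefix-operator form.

1. [neg_neg →] (- (- (3 * 1)))  →  (3 * 1);  E = ((3 * 1) * -1)
2. [mul_one →] (3 * 1)  →  3;  cost 5 ≤ 5, done

(3 * -1)   [cost 5]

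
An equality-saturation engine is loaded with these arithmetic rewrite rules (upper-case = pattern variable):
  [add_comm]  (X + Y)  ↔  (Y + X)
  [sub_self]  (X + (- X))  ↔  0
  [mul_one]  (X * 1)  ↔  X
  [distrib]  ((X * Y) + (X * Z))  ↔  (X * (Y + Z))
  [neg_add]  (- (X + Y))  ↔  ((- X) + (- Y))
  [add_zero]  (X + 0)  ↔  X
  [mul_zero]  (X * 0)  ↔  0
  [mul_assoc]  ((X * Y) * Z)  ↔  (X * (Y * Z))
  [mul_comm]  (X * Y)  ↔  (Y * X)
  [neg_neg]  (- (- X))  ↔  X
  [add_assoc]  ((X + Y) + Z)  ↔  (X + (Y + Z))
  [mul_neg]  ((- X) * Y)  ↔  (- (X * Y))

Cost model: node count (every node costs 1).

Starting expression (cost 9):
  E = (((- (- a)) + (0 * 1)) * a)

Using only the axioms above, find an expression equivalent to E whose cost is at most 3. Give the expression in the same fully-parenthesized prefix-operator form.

(a * a)   [cost 3]

1. [mul_one →] (0 * 1)  →  0;  E = (((- (- a)) + 0) * a)
2. [neg_neg →] (- (- a))  →  a;  E = ((a + 0) * a)
3. [add_zero →] (a + 0)  →  a;  cost 3 ≤ 3, done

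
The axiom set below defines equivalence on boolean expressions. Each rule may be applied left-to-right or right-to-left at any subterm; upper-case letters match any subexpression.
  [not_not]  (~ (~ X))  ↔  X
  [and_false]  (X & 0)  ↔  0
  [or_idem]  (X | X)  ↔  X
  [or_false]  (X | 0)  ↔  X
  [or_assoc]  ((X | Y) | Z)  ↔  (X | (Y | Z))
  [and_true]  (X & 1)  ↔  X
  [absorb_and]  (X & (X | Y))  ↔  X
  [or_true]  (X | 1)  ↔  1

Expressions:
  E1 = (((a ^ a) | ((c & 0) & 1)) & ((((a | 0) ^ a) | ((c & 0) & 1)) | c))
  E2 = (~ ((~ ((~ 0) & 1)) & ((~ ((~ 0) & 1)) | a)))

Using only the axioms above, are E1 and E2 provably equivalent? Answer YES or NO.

NO

Every axiom is a valid identity, so a rewrite proof would force E1 and E2 to agree under every assignment.
At a=0, c=0: E1 = 0 but E2 = 1; they differ, so no derivation exists.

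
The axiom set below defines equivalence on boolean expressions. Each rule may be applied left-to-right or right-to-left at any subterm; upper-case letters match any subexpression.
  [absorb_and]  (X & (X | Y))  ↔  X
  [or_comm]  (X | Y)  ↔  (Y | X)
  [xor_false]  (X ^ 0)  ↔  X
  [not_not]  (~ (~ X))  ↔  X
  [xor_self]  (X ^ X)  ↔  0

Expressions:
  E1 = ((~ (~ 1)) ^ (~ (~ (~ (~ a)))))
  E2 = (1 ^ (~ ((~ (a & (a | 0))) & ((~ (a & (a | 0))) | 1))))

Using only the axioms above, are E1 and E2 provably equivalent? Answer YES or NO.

YES

(1) (~ (~ a))  =[not_not →]=  a    ⊢ ((~ (~ 1)) ^ (~ (~ a)))
(2) (~ (~ a))  =[not_not →]=  a    ⊢ ((~ (~ 1)) ^ a)
(3) (~ (~ 1))  =[not_not →]=  1    ⊢ (1 ^ a)
(4) a  =[not_not ←]=  (~ (~ a))    ⊢ (1 ^ (~ (~ a)))
(5) a  =[absorb_and ←]=  (a & (a | 0))    ⊢ (1 ^ (~ (~ (a & (a | 0)))))
(6) (~ (a & (a | 0)))  =[absorb_and ←]=  ((~ (a & (a | 0))) & ((~ (a & (a | 0))) | 1))    ⊢ E2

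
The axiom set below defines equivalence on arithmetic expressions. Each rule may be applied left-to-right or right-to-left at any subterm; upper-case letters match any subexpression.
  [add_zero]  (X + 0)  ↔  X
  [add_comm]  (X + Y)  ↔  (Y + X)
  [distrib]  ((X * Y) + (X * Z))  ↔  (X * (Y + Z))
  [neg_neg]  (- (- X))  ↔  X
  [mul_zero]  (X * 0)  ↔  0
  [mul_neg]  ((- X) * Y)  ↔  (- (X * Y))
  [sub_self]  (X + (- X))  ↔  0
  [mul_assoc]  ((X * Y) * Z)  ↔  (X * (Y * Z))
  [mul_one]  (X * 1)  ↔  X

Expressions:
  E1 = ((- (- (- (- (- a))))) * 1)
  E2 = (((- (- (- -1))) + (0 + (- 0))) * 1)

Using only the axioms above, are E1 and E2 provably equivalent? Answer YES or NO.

All listed rules preserve value, hence provable equivalence implies equal values everywhere; look for a separating assignment.
a=0 gives E1 ↦ 0, E2 ↦ 1; values differ ⇒ not provably equivalent.

NO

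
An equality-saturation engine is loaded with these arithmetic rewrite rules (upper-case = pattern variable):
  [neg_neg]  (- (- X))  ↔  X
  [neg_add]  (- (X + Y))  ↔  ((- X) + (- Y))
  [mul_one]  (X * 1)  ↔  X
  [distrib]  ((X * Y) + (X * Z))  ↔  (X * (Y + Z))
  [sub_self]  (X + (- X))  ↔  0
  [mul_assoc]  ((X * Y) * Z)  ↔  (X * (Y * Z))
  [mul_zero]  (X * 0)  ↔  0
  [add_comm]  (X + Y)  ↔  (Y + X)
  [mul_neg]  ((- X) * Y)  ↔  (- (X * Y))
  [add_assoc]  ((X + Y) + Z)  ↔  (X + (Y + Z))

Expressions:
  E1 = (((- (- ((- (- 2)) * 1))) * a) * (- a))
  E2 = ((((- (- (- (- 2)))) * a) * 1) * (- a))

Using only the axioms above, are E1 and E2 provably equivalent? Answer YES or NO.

step 1: mul_one (→) rewrites ((- (- 2)) * 1) into (- (- 2)), now (((- (- (- (- 2)))) * a) * (- a))
step 2: mul_one (←) rewrites ((- (- (- (- 2)))) * a) into (((- (- (- (- 2)))) * a) * 1), which is E2

YES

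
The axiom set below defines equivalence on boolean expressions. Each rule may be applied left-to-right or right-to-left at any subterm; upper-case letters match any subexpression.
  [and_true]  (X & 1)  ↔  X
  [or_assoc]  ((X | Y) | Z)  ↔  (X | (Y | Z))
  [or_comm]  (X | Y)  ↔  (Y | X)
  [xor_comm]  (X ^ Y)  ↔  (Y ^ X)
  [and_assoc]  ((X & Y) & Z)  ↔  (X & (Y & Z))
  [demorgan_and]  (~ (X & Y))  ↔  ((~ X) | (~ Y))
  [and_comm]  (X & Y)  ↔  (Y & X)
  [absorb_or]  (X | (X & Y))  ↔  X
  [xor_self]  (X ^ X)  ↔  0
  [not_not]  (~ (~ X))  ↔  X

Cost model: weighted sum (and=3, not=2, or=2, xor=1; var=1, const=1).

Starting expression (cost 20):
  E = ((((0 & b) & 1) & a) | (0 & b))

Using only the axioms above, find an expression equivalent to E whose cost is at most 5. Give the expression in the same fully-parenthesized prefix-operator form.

(0 & b)   [cost 5]

(1) ((0 & b) & 1)  =[and_true →]=  (0 & b)    ⊢ (((0 & b) & a) | (0 & b))
(2) (((0 & b) & a) | (0 & b))  =[or_comm →]=  ((0 & b) | ((0 & b) & a))
(3) ((0 & b) | ((0 & b) & a))  =[absorb_or →]=  (0 & b)    ⊢ cost 5, within 5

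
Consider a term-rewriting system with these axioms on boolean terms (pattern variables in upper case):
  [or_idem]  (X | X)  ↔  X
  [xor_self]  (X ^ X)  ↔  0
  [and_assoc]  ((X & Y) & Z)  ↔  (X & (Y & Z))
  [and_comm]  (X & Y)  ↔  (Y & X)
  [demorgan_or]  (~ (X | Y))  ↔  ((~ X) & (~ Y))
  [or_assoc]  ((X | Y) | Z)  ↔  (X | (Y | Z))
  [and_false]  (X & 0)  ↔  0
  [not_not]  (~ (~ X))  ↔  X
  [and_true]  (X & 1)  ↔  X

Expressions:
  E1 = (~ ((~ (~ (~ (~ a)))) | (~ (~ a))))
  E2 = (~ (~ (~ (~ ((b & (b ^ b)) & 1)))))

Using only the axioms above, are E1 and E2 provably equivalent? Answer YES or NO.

NO

All listed rules preserve value, hence provable equivalence implies equal values everywhere; look for a separating assignment.
a=0, b=0 gives E1 ↦ 1, E2 ↦ 0; values differ ⇒ not provably equivalent.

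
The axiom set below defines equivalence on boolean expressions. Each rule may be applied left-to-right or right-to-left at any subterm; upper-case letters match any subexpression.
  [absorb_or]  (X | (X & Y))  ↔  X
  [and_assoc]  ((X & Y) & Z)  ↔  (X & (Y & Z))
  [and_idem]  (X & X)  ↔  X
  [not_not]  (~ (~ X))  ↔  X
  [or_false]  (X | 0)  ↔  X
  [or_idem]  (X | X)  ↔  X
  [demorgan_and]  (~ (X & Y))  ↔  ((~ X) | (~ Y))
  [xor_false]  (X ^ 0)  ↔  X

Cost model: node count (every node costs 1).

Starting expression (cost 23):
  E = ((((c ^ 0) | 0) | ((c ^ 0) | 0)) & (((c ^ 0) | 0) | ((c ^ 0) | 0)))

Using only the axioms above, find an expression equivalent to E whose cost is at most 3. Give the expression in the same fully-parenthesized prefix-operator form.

1. [and_idem →] ((((c ^ 0) | 0) | ((c ^ 0) | 0)) & (((c ^ 0) | 0) | ((c ^ 0) | 0)))  →  (((c ^ 0) | 0) | ((c ^ 0) | 0))
2. [or_idem →] (((c ^ 0) | 0) | ((c ^ 0) | 0))  →  ((c ^ 0) | 0)
3. [or_false →] ((c ^ 0) | 0)  →  (c ^ 0);  cost 3 ≤ 3, done

(c ^ 0)   [cost 3]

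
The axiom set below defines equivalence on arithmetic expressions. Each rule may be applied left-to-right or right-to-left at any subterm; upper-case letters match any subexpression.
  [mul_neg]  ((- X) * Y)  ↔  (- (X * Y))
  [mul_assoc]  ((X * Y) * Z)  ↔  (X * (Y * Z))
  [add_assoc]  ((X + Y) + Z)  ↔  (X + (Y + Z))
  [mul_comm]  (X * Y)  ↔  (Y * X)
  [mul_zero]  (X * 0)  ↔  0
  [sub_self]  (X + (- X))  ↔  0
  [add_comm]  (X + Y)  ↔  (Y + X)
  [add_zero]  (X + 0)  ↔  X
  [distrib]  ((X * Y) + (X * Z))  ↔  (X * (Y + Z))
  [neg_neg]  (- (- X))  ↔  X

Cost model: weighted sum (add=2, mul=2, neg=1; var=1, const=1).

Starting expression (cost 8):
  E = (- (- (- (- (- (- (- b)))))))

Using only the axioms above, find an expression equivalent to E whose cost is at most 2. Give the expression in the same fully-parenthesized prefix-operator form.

1. [neg_neg →] (- (- (- (- b))))  →  (- (- b));  E = (- (- (- (- (- b)))))
2. [neg_neg →] (- (- b))  →  b;  E = (- (- (- b)))
3. [neg_neg →] (- (- (- b)))  →  (- b);  cost 2 ≤ 2, done

(- b)   [cost 2]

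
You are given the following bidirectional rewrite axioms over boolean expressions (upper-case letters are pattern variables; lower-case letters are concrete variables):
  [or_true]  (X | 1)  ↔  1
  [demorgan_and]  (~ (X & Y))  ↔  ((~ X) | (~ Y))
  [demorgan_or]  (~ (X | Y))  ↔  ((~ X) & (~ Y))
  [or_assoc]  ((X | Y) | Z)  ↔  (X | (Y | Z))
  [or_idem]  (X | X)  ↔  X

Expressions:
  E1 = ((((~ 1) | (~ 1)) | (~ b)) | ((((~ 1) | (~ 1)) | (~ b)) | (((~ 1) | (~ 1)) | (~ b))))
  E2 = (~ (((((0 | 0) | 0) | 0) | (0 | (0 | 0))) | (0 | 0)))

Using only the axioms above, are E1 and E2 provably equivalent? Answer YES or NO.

NO

Every axiom is a valid identity, so a rewrite proof would force E1 and E2 to agree under every assignment.
At b=1: E1 = 0 but E2 = 1; they differ, so no derivation exists.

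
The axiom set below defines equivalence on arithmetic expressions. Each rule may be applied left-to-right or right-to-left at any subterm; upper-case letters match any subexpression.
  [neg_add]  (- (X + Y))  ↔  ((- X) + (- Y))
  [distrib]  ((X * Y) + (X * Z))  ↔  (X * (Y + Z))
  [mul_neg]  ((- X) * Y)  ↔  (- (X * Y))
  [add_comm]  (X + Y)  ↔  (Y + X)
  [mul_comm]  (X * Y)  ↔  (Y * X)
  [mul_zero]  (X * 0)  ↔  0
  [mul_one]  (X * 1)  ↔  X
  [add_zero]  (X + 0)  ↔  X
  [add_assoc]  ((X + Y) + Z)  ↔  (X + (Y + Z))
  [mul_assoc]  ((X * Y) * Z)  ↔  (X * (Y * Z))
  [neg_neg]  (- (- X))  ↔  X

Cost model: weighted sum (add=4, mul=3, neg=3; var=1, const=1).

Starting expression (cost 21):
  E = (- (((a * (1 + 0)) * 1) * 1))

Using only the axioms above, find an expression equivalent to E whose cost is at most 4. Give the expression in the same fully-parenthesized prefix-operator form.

(1) (1 + 0)  =[add_zero →]=  1    ⊢ (- (((a * 1) * 1) * 1))
(2) (a * 1)  =[mul_one →]=  a    ⊢ (- ((a * 1) * 1))
(3) ((a * 1) * 1)  =[mul_one →]=  (a * 1)    ⊢ (- (a * 1))
(4) (a * 1)  =[mul_one →]=  a    ⊢ cost 4, within 4

(- a)   [cost 4]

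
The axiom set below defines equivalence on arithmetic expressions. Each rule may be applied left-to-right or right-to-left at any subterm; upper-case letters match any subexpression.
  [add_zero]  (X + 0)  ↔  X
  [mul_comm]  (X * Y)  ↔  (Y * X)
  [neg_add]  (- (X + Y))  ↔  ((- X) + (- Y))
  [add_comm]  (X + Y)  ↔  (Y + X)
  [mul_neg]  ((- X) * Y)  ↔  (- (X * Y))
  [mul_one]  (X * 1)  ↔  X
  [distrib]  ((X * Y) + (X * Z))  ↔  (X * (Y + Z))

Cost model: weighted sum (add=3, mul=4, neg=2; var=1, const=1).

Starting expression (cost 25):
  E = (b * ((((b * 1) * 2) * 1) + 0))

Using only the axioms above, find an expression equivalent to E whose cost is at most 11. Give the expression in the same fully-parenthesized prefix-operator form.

step 1: mul_one (→) rewrites (((b * 1) * 2) * 1) into ((b * 1) * 2), now (b * (((b * 1) * 2) + 0))
step 2: mul_one (→) rewrites (b * 1) into b, now (b * ((b * 2) + 0))
step 3: add_zero (→) rewrites ((b * 2) + 0) into (b * 2), reaching cost 11 (bound 11)

(b * (b * 2))   [cost 11]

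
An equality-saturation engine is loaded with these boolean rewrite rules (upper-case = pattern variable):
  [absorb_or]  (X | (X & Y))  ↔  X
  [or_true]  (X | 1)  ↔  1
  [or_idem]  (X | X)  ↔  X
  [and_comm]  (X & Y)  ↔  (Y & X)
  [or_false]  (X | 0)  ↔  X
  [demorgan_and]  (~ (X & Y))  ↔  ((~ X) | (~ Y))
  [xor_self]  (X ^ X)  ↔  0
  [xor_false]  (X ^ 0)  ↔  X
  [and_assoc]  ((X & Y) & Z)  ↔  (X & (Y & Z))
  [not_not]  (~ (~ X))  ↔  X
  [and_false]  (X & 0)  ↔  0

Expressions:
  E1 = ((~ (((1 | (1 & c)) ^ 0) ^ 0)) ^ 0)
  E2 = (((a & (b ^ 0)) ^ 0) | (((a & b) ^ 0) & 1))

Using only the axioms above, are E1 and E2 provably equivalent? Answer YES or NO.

All listed rules preserve value, hence provable equivalence implies equal values everywhere; look for a separating assignment.
a=1, b=1, c=0 gives E1 ↦ 0, E2 ↦ 1; values differ ⇒ not provably equivalent.

NO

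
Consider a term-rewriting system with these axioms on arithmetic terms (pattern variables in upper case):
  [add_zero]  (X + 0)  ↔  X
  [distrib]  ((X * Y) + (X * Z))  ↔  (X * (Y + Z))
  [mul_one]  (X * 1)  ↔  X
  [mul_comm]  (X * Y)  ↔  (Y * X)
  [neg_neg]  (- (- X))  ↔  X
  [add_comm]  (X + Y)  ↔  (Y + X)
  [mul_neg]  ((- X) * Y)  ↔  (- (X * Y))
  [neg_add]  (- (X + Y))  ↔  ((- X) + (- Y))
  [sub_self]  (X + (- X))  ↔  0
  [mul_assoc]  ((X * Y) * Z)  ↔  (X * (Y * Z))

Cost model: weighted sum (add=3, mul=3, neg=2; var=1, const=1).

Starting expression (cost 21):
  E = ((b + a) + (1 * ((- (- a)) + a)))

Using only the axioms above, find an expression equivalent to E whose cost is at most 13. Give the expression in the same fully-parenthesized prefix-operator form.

(1) (1 * ((- (- a)) + a))  =[mul_comm →]=  (((- (- a)) + a) * 1)    ⊢ ((b + a) + (((- (- a)) + a) * 1))
(2) (- (- a))  =[neg_neg →]=  a    ⊢ ((b + a) + ((a + a) * 1))
(3) ((a + a) * 1)  =[mul_one →]=  (a + a)    ⊢ cost 13, within 13

((b + a) + (a + a))   [cost 13]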